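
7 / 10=0.70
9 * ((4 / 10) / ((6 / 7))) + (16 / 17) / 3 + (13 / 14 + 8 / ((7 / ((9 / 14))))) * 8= 222659 / 12495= 17.82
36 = 36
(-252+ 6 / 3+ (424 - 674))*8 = -4000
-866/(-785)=866/785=1.10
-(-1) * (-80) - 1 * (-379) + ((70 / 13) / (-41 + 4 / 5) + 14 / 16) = 6265787 / 20904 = 299.74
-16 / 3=-5.33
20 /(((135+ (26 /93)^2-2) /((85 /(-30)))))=-490110 /1150993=-0.43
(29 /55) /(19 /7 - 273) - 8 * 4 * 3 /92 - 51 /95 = -71952547 /45474220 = -1.58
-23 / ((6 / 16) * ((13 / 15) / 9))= -636.92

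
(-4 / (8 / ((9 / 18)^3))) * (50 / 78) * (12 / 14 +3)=-225 / 1456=-0.15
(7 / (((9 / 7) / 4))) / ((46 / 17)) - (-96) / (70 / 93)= 982358 / 7245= 135.59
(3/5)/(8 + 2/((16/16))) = 3/50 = 0.06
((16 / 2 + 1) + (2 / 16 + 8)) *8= 137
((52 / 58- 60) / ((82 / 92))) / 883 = -78844 / 1049887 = -0.08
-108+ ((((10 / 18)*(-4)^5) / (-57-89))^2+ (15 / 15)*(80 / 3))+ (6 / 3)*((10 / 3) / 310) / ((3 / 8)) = -66.09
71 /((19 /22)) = 1562 /19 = 82.21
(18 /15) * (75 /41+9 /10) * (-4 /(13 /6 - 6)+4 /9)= 114884 /23575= 4.87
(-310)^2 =96100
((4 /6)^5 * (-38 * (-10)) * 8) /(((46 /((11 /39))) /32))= 17121280 /217971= 78.55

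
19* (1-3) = -38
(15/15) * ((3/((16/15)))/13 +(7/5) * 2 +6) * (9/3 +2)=9377/208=45.08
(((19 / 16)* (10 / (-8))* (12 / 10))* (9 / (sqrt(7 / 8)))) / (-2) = 513* sqrt(14) / 224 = 8.57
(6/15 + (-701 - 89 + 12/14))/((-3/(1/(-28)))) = -4601/490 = -9.39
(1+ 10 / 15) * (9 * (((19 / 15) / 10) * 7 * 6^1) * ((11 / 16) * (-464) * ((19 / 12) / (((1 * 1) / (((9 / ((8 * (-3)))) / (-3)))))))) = -5038.21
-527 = -527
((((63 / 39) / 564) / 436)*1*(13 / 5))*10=7 / 40984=0.00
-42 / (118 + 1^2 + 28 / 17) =-102 / 293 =-0.35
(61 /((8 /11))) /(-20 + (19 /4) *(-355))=-671 /13650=-0.05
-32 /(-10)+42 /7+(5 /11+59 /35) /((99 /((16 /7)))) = 493558 /53361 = 9.25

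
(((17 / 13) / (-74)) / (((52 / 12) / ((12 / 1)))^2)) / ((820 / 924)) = -2544696 / 16664245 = -0.15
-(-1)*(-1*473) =-473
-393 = -393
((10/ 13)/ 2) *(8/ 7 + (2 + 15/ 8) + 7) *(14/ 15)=4.31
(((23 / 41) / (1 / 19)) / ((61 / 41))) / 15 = 437 / 915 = 0.48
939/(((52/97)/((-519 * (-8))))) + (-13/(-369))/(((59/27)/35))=228702326271/31447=7272627.80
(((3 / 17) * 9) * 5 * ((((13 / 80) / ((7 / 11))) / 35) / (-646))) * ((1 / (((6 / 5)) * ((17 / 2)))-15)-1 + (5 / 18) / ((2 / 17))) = 3555123 / 2927361920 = 0.00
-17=-17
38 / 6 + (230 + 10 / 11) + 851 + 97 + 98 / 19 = 746381 / 627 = 1190.40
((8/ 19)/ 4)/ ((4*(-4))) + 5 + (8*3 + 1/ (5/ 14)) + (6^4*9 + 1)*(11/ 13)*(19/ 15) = 371516077/ 29640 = 12534.28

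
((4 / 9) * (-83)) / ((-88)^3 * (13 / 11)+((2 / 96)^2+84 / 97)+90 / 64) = 8244224 / 179991363575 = 0.00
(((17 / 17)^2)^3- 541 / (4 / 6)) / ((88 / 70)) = -56735 / 88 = -644.72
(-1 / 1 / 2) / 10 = -1 / 20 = -0.05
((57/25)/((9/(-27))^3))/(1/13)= -20007/25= -800.28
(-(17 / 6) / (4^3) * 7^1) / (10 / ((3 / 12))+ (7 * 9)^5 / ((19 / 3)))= -2261 / 1143287189376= -0.00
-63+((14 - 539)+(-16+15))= -589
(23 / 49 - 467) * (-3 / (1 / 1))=68580 / 49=1399.59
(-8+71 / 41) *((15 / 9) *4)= -5140 / 123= -41.79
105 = 105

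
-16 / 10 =-8 / 5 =-1.60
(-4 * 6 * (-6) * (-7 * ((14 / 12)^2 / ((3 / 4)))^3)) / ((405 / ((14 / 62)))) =-92236816 / 27457785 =-3.36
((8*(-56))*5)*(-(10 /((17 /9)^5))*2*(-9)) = -23808556800 /1419857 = -16768.28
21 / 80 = 0.26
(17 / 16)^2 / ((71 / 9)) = 2601 / 18176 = 0.14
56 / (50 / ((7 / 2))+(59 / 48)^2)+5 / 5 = 1157935 / 254767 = 4.55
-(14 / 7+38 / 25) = -88 / 25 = -3.52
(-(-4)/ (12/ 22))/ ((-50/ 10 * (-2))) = 11/ 15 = 0.73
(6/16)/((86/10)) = 15/344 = 0.04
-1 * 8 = -8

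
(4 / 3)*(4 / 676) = 4 / 507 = 0.01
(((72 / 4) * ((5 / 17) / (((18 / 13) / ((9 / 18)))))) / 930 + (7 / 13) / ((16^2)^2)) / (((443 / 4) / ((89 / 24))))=247416707 / 3580223422464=0.00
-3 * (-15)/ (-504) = -0.09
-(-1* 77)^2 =-5929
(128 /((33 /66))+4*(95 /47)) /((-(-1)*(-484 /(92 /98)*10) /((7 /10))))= -71369 /1990450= -0.04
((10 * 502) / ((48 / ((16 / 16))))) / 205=251 / 492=0.51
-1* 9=-9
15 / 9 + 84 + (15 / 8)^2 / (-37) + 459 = 544.57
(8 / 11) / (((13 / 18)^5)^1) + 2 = 23284990 / 4084223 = 5.70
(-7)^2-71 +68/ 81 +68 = 3794/ 81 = 46.84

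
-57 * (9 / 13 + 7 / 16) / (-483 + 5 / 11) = 0.13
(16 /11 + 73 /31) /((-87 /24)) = -10392 /9889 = -1.05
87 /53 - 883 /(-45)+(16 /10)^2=284098 /11925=23.82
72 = 72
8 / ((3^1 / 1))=8 / 3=2.67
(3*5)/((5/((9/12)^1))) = 9/4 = 2.25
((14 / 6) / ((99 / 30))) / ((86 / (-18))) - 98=-46424 / 473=-98.15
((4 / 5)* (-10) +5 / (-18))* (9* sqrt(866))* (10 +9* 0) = -745* sqrt(866) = -21923.77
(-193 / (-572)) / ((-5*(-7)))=193 / 20020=0.01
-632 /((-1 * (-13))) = -632 /13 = -48.62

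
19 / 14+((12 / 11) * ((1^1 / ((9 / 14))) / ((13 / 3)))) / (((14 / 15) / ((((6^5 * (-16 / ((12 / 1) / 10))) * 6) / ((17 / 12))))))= -6270520211 / 34034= -184242.82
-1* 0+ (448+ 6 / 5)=2246 / 5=449.20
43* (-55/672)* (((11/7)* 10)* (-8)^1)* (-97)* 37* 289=-134916521575/294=-458899733.25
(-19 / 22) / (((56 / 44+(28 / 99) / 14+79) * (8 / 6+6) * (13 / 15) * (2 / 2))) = -7695 / 4546828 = -0.00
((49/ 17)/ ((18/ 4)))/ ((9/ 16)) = 1568/ 1377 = 1.14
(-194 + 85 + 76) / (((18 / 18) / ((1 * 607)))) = -20031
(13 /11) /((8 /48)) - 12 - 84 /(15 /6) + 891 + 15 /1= 47712 /55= 867.49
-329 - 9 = -338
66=66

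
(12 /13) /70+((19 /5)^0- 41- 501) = -246149 /455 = -540.99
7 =7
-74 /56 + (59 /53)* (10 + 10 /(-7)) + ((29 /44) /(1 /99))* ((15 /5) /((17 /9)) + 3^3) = 47267249 /25228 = 1873.60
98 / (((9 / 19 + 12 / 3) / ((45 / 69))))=5586 / 391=14.29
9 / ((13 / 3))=27 / 13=2.08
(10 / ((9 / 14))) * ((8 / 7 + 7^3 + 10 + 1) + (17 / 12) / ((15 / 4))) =447956 / 81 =5530.32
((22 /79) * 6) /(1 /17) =2244 /79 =28.41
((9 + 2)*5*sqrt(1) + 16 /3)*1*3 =181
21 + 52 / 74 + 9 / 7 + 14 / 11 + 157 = 516413 / 2849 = 181.26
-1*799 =-799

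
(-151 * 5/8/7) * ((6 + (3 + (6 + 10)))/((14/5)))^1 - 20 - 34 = -174.38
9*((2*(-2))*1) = -36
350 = 350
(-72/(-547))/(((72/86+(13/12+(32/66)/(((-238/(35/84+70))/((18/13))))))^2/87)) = 2857790876459904/739930311902107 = 3.86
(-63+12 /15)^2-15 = 96346 /25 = 3853.84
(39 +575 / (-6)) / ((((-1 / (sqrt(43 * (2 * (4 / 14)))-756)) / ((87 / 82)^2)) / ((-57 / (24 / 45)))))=139027127085 / 26896-735593265 * sqrt(301) / 376544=5135170.69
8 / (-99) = -8 / 99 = -0.08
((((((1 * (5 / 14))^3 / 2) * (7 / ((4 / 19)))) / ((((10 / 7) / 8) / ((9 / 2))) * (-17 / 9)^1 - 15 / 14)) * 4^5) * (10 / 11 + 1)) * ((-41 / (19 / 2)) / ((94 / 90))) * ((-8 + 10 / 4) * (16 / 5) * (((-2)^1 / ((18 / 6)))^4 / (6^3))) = -52480 / 611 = -85.89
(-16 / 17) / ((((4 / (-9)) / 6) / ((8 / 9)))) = 192 / 17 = 11.29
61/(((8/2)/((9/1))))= 549/4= 137.25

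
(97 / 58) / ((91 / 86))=4171 / 2639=1.58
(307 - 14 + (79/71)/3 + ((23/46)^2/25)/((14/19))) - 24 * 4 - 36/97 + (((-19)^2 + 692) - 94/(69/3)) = 828895130257/665284200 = 1245.93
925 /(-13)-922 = -12911 /13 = -993.15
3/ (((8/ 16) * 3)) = 2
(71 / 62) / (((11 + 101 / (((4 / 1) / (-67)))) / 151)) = -21442 / 208413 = -0.10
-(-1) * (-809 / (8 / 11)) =-8899 / 8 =-1112.38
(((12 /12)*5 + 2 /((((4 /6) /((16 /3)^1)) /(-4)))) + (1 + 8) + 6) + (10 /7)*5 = -258 /7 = -36.86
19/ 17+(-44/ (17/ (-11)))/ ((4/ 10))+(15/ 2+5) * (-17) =-4767/ 34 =-140.21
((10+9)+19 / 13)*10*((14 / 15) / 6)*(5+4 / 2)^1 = 26068 / 117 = 222.80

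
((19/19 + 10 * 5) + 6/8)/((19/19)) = 207/4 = 51.75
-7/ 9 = -0.78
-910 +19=-891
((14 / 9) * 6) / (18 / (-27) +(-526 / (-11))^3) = 18634 / 218296033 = 0.00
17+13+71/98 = 3011/98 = 30.72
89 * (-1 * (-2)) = 178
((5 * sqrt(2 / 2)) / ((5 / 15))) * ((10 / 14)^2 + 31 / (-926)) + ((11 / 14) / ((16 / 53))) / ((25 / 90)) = 29984127 / 1814960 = 16.52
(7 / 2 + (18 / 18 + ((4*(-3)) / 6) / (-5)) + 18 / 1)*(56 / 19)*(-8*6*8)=-2462208 / 95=-25917.98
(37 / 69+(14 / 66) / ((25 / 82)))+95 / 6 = 647629 / 37950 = 17.07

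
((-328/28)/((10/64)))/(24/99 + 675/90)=-173184/17885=-9.68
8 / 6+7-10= -5 / 3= -1.67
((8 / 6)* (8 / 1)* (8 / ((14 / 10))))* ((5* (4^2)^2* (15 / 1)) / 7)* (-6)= -49152000 / 49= -1003102.04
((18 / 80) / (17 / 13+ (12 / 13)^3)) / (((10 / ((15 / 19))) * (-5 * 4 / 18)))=-533871 / 69935200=-0.01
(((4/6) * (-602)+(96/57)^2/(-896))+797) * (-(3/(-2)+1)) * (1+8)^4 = 1297974.11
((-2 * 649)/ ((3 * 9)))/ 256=-649/ 3456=-0.19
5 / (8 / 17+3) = 1.44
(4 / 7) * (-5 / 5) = -4 / 7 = -0.57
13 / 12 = 1.08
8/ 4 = 2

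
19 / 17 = 1.12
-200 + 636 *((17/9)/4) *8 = 6608/3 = 2202.67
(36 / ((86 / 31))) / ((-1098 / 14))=-434 / 2623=-0.17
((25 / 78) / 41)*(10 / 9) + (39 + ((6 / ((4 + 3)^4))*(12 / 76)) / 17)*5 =2176405776700 / 11160551493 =195.01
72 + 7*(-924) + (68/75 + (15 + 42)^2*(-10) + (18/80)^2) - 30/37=-1381225517/35520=-38885.85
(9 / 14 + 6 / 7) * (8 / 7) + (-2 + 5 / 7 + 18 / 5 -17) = -454 / 35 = -12.97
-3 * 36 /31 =-108 /31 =-3.48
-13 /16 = -0.81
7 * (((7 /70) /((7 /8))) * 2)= 8 /5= 1.60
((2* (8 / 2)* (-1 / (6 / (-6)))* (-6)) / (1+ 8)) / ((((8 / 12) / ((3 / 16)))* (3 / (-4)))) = 2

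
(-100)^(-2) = 1 / 10000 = 0.00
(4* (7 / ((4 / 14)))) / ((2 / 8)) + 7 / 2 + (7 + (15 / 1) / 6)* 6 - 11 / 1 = 883 / 2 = 441.50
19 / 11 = 1.73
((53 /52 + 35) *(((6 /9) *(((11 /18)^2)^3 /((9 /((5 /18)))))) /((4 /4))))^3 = 0.00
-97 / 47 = -2.06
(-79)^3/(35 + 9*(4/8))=-12482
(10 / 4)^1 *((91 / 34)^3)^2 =2839346260205 / 3089608832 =919.00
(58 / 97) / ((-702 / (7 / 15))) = -203 / 510705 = -0.00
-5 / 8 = -0.62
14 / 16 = 7 / 8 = 0.88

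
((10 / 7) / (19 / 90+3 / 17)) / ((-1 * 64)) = -3825 / 66416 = -0.06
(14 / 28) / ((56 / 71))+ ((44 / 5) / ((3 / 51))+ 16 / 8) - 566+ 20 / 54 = -6250543 / 15120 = -413.40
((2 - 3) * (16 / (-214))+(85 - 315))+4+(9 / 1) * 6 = -18396 / 107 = -171.93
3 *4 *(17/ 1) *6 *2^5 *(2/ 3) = 26112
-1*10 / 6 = -5 / 3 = -1.67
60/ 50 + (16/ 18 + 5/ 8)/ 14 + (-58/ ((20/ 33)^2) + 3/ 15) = -3941201/ 25200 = -156.40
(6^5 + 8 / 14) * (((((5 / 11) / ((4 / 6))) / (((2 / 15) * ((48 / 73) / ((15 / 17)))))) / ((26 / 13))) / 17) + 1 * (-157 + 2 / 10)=5029912361 / 3560480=1412.71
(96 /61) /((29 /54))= 5184 /1769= 2.93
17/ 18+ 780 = 14057/ 18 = 780.94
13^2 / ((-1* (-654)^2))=-169 / 427716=-0.00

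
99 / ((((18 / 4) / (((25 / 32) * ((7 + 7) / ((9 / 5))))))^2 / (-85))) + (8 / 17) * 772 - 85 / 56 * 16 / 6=-83192706073 / 5552064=-14984.10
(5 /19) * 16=80 /19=4.21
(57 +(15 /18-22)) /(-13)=-215 /78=-2.76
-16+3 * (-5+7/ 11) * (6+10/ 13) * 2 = -2512/ 13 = -193.23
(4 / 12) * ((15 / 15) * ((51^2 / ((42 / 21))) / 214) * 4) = 867 / 107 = 8.10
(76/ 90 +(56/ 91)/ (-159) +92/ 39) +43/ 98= 11055011/ 3038490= 3.64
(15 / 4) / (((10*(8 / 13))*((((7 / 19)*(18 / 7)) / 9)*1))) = 5.79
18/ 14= 9/ 7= 1.29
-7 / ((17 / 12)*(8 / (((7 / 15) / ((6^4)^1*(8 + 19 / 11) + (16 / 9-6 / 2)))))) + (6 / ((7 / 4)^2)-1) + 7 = 82737322401 / 10395231910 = 7.96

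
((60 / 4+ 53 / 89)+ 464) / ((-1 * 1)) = -42684 / 89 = -479.60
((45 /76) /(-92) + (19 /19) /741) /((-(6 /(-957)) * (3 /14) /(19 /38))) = -163009 /86112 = -1.89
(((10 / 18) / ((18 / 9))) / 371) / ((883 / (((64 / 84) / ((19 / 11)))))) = 440 / 1176386463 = 0.00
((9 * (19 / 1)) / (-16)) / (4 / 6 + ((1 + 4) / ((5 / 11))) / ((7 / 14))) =-513 / 1088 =-0.47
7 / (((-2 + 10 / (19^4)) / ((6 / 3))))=-912247 / 130316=-7.00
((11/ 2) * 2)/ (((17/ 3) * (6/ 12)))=66/ 17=3.88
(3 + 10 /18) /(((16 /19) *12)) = 19 /54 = 0.35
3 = 3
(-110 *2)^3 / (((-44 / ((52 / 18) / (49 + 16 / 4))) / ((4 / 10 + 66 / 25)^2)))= 290740736 / 2385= 121903.87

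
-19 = -19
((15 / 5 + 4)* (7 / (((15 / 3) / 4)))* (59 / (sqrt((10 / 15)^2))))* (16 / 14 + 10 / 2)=106554 / 5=21310.80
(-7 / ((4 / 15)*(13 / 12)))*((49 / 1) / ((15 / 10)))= -10290 / 13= -791.54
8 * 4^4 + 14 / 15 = 30734 / 15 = 2048.93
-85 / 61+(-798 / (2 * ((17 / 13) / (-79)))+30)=25025818 / 1037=24132.90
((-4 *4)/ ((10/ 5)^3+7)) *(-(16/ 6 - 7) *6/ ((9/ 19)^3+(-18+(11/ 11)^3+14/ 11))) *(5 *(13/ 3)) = 102007048/ 2651823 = 38.47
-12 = -12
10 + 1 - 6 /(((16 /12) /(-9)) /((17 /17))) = 51.50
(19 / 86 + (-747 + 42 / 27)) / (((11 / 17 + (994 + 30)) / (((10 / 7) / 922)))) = -49028255 / 43507401462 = -0.00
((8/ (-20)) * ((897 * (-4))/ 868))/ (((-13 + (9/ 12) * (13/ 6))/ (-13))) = 14352/ 7595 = 1.89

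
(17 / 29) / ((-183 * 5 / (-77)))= 1309 / 26535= 0.05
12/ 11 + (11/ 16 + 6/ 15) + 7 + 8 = 15117/ 880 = 17.18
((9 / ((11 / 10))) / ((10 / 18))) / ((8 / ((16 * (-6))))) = -1944 / 11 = -176.73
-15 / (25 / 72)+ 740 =3484 / 5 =696.80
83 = 83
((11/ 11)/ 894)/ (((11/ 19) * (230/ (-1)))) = -19/ 2261820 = -0.00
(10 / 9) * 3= 10 / 3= 3.33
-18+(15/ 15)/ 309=-5561/ 309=-18.00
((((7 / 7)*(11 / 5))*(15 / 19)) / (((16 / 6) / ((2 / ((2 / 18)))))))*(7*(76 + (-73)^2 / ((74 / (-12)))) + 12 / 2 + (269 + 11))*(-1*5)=215568540 / 703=306640.88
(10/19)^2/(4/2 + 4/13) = 130/1083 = 0.12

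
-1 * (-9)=9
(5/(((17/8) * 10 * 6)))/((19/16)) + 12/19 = 644/969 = 0.66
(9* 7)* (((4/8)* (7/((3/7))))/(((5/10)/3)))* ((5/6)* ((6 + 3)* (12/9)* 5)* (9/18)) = 77175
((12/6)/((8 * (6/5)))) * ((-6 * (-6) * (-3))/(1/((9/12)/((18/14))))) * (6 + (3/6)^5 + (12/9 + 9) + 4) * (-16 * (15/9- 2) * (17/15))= -232645/144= -1615.59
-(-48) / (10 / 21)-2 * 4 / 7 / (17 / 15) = 59376 / 595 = 99.79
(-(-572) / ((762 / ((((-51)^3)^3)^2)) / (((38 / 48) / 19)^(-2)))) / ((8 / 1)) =37397316907362126529449336759664464 / 127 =294467062262693909680703400000000.00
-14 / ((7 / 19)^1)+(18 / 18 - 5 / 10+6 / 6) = -73 / 2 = -36.50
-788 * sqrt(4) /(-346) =788 /173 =4.55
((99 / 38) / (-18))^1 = -11 / 76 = -0.14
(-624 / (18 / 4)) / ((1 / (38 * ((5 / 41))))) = -79040 / 123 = -642.60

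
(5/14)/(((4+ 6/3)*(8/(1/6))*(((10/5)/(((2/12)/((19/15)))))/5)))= 125/306432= 0.00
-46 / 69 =-2 / 3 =-0.67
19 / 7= 2.71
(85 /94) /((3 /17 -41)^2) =24565 /45273784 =0.00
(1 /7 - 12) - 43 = -384 /7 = -54.86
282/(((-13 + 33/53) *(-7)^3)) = 0.07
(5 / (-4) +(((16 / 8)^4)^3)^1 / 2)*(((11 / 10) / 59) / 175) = 90057 / 413000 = 0.22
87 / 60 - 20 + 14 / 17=-6027 / 340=-17.73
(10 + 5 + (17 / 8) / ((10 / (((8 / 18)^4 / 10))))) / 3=2460511 / 492075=5.00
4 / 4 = 1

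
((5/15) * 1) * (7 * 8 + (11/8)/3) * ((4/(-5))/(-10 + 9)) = 271/18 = 15.06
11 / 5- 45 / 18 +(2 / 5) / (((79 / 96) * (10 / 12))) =1119 / 3950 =0.28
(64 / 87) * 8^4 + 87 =3100.15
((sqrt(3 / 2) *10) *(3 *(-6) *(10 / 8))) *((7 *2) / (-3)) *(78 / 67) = 40950 *sqrt(6) / 67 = 1497.11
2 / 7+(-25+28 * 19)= 3551 / 7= 507.29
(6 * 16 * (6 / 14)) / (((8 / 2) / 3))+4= 244 / 7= 34.86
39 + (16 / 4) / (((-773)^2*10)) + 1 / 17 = 1983796314 / 50789965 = 39.06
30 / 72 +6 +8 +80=1133 / 12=94.42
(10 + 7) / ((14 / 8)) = 68 / 7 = 9.71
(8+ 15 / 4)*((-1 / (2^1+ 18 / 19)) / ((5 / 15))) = -2679 / 224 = -11.96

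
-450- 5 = -455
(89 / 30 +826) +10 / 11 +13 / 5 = 274717 / 330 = 832.48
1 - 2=-1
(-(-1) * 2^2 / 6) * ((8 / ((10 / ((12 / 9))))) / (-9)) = -32 / 405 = -0.08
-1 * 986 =-986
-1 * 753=-753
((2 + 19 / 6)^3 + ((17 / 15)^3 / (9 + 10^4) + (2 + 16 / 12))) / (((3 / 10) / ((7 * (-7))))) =-207831399419 / 9008100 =-23071.61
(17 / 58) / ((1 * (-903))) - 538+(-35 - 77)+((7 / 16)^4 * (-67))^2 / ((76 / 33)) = -5533771635628187197 / 8547895452106752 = -647.38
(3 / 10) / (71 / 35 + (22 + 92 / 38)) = 0.01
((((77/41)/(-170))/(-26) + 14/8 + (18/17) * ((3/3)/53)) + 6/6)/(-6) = -1108699/2401165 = -0.46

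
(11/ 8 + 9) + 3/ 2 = 95/ 8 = 11.88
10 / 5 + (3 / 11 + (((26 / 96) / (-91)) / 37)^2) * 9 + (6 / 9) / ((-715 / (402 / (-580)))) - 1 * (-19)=41759234171387 / 1780383404800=23.46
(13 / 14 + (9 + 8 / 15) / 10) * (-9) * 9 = -26676 / 175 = -152.43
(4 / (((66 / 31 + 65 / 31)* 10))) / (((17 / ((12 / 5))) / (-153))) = -6696 / 3275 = -2.04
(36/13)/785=36/10205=0.00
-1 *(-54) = 54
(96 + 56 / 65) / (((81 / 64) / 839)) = 338070016 / 5265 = 64210.83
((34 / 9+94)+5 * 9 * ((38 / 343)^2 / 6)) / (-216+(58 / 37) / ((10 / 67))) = -19171289150 / 40253958297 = -0.48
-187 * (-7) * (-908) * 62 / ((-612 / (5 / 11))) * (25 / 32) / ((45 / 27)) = 1231475 / 48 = 25655.73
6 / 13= 0.46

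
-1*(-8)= 8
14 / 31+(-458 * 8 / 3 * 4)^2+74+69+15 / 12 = 26635155151 / 1116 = 23866626.48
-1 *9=-9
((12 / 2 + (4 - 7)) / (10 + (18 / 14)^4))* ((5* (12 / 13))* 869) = 375564420 / 397423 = 945.00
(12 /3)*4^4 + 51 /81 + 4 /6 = 27683 /27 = 1025.30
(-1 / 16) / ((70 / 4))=-1 / 280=-0.00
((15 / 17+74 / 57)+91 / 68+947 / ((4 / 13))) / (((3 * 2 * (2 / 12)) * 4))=5971499 / 7752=770.32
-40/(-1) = 40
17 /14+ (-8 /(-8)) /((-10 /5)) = 5 /7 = 0.71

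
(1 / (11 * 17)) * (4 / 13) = 4 / 2431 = 0.00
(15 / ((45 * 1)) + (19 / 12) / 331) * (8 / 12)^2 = 1343 / 8937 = 0.15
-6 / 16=-0.38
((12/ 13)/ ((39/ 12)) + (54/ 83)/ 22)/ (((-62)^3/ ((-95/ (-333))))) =-1532255/ 4081835791176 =-0.00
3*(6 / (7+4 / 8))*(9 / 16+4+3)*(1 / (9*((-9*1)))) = -121 / 540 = -0.22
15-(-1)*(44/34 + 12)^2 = 55411/289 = 191.73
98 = 98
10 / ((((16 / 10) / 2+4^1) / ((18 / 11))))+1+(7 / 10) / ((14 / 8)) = 529 / 110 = 4.81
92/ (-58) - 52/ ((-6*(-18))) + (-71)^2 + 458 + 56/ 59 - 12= 253431266/ 46197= 5485.88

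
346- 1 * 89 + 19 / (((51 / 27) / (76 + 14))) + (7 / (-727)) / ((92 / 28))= 330389406 / 284257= 1162.29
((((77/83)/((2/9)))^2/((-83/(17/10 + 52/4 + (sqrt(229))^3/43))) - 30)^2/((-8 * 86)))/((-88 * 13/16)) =7565829198044733 * sqrt(229)/5029546082989217920 + 1335816936344042369541/47579505945078001523200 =0.05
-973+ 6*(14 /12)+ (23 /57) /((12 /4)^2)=-495535 /513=-965.96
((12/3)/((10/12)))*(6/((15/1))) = 48/25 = 1.92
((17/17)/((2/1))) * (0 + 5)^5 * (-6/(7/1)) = -9375/7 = -1339.29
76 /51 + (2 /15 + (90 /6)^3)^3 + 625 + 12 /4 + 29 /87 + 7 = 2205949205849761 /57375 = 38447916441.83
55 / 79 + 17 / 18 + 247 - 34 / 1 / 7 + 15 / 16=19487623 / 79632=244.72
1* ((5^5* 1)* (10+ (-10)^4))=31281250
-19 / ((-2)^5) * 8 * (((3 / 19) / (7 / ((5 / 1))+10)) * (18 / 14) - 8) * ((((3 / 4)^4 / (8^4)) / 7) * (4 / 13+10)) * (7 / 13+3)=-2517764391 / 164981899264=-0.02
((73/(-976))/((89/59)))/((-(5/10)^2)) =4307/21716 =0.20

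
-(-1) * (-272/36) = -68/9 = -7.56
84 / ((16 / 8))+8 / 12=128 / 3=42.67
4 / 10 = 0.40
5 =5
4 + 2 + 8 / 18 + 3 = 85 / 9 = 9.44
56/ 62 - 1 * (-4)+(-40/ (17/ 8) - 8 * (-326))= 1367080/ 527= 2594.08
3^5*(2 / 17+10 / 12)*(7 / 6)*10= 91665 / 34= 2696.03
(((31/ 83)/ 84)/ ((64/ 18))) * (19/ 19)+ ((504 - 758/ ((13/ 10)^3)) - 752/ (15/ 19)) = -1944825440273/ 2450797440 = -793.55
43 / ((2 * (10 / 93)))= 3999 / 20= 199.95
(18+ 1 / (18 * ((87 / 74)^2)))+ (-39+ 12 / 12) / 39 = 15113042 / 885573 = 17.07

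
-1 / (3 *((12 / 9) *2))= -1 / 8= -0.12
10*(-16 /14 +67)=658.57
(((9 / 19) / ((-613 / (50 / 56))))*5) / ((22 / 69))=-77625 / 7174552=-0.01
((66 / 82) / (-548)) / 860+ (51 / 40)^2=628221471 / 386449600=1.63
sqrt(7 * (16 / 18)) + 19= 2 * sqrt(14) / 3 + 19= 21.49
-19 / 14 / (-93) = 0.01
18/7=2.57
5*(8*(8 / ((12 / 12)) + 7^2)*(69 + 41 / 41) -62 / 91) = 14523290 / 91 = 159596.59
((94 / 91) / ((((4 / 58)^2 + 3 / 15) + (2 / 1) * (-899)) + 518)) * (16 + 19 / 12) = -41700985 / 2938320294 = -0.01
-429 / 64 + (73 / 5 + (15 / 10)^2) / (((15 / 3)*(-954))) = -5118521 / 763200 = -6.71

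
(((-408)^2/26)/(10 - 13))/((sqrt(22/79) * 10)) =-6936 * sqrt(1738)/715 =-404.42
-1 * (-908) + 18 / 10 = 909.80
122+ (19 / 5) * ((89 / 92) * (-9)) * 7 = -50413 / 460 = -109.59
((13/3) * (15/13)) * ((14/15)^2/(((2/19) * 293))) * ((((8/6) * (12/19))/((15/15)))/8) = 196/13185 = 0.01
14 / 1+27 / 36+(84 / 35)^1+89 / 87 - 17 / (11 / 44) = -86699 / 1740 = -49.83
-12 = -12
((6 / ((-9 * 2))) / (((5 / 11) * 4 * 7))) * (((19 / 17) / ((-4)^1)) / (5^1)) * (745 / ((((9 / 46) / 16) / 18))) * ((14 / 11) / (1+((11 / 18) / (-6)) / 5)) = 2085.24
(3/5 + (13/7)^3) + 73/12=269363/20580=13.09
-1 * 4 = -4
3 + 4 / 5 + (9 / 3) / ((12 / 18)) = 83 / 10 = 8.30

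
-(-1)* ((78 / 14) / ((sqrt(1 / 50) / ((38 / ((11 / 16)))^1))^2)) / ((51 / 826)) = 28353228800 / 2057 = 13783776.76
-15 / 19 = -0.79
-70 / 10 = -7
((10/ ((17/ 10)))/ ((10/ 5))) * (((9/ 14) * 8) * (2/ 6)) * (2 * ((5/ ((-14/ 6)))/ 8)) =-2250/ 833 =-2.70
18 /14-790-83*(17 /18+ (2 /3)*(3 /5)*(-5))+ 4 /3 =-88171 /126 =-699.77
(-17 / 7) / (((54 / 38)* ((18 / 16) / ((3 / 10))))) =-0.46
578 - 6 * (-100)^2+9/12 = -237685/4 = -59421.25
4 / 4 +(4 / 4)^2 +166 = 168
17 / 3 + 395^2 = 468092 / 3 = 156030.67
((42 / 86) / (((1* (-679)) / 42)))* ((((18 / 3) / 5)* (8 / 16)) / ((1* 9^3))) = -14 / 563085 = -0.00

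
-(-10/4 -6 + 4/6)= 47/6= 7.83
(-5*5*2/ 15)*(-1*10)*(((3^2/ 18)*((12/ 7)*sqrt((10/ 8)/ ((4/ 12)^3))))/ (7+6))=300*sqrt(15)/ 91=12.77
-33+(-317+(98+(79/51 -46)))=-15119/51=-296.45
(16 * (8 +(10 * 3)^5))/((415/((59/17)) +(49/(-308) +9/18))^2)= 2620208043419648/96910803025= 27037.32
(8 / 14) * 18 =72 / 7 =10.29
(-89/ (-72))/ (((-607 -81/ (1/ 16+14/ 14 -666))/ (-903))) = 285008171/ 154957848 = 1.84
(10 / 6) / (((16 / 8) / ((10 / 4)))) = 25 / 12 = 2.08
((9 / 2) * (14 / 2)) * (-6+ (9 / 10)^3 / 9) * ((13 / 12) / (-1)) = 1615887 / 8000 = 201.99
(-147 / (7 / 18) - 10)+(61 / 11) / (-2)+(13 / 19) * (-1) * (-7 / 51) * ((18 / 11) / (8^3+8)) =-27768289 / 71060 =-390.77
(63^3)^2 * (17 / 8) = 1062899537553 / 8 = 132862442194.12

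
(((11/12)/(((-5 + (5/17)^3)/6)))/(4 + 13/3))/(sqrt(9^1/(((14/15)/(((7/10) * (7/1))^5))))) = -54043 * sqrt(21)/308072310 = -0.00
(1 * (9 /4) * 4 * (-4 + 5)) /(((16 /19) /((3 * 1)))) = 513 /16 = 32.06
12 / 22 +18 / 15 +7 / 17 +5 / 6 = 16777 / 5610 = 2.99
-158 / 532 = -79 / 266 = -0.30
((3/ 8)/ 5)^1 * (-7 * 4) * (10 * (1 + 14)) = -315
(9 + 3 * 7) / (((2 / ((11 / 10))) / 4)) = 66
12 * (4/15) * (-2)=-32/5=-6.40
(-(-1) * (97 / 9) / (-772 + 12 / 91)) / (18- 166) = 8827 / 93559680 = 0.00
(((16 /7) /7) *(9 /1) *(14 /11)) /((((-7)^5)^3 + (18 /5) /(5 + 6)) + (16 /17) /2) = -2720 /3452532231396857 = -0.00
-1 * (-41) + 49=90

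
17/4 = 4.25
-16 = -16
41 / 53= 0.77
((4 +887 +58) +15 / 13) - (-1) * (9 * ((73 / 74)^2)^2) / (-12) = 1480469215609 / 1559301952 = 949.44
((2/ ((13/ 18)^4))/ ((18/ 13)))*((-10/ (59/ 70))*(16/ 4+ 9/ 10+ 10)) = -121655520/ 129623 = -938.53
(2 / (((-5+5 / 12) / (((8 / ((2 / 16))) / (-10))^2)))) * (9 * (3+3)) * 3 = -3981312 / 1375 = -2895.50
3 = 3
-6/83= -0.07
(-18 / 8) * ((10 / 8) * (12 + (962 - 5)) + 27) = -2786.06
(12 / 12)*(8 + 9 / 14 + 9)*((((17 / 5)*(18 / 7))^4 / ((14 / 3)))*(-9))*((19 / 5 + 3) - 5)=-131561537867604 / 367653125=-357841.48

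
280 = 280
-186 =-186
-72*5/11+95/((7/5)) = 2705/77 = 35.13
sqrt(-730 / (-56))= 3.61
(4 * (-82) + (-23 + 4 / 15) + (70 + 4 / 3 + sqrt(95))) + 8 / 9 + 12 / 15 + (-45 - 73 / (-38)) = -548551 / 1710 + sqrt(95) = -311.04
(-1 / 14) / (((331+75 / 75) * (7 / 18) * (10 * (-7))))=9 / 1138760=0.00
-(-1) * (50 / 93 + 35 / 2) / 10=671 / 372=1.80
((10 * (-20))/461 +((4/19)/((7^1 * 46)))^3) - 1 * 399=-5270893136010993/13195910348719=-399.43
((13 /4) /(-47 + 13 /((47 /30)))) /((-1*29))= 611 /211004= 0.00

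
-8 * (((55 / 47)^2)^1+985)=-17431120 / 2209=-7890.96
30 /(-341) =-30 /341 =-0.09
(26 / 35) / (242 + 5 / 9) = 234 / 76405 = 0.00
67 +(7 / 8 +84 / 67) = 37053 / 536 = 69.13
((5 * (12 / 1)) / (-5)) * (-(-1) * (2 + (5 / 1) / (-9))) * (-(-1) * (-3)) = 52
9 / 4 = 2.25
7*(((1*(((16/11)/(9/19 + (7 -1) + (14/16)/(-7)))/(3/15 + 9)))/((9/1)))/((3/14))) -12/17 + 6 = 120680326/22412511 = 5.38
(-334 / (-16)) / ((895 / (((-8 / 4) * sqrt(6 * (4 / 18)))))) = -167 * sqrt(3) / 5370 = -0.05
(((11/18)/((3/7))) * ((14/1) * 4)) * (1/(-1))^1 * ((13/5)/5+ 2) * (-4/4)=15092/75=201.23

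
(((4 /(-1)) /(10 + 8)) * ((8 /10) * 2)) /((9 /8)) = -128 /405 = -0.32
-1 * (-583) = 583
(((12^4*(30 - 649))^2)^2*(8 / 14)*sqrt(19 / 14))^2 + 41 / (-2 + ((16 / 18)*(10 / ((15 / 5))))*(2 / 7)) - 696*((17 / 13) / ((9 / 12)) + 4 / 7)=317371920246693439712132565159155799392730303590658532495974569 / 972062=326493495524661430764840700000000000000000000000000000000.00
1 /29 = 0.03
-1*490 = -490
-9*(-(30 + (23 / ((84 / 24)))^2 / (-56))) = 180459 / 686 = 263.06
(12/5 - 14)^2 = 3364/25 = 134.56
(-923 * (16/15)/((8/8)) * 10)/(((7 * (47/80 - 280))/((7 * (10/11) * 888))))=6994124800/245883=28444.93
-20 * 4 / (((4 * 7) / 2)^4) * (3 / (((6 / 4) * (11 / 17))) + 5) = -0.02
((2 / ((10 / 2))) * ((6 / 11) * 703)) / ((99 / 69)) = 106.90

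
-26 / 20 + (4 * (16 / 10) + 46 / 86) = 2423 / 430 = 5.63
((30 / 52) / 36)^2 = 25 / 97344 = 0.00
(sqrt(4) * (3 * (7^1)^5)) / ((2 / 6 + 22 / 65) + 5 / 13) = 9832095 / 103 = 95457.23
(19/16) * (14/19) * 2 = 7/4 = 1.75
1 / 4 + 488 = 1953 / 4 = 488.25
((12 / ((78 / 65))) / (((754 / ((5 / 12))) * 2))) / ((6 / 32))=50 / 3393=0.01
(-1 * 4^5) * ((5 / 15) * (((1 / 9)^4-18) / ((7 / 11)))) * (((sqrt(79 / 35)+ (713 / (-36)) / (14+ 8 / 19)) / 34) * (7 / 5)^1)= -1126301481536 / 2062876815+ 95017472 * sqrt(2765) / 8365275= 51.28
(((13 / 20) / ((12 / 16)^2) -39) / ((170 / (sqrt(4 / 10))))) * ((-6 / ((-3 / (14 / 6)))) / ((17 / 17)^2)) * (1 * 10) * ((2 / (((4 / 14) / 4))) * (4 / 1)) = -2670304 * sqrt(10) / 11475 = -735.88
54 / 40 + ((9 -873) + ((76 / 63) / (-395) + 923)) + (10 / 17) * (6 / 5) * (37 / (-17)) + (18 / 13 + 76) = 10186634455 / 74794356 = 136.20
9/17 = 0.53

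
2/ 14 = 1/ 7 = 0.14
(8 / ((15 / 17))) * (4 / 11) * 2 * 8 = 8704 / 165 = 52.75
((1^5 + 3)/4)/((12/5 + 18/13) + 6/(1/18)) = 65/7266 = 0.01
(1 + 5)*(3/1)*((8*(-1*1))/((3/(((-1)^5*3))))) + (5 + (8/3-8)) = 431/3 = 143.67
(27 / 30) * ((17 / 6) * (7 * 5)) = 357 / 4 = 89.25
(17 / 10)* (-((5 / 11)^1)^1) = -17 / 22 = -0.77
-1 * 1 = -1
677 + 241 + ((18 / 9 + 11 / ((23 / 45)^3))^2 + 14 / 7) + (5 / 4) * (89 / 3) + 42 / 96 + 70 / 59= 3387226214521043 / 419237637648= 8079.49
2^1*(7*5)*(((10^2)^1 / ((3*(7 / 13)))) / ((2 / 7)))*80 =3640000 / 3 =1213333.33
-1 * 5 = -5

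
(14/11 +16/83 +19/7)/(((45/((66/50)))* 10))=26713/2178750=0.01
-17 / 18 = -0.94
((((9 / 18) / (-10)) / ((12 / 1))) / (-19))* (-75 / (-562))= 5 / 170848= 0.00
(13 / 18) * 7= 91 / 18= 5.06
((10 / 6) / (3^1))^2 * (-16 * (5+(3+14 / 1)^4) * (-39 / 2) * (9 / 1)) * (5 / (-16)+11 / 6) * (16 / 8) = 660551450 / 3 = 220183816.67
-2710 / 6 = -1355 / 3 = -451.67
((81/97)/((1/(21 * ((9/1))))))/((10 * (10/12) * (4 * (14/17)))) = 111537/19400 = 5.75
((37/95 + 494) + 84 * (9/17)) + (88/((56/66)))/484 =12188471/22610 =539.07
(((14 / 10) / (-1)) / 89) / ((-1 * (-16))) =-7 / 7120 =-0.00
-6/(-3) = 2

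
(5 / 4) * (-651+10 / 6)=-2435 / 3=-811.67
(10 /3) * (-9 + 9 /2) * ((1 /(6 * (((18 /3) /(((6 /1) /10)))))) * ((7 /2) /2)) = -7 /16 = -0.44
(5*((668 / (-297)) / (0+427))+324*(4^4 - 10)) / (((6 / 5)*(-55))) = -5053989118 / 4185027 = -1207.64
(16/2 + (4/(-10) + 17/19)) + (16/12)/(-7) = 16567/1995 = 8.30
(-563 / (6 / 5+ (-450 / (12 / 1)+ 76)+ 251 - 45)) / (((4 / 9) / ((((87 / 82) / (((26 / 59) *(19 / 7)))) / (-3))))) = 4816465 / 3159624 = 1.52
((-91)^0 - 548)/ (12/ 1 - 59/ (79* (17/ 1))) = -734621/ 16057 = -45.75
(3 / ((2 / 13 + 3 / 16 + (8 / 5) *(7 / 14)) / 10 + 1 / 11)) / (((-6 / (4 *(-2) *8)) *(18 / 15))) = 9152000 / 70371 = 130.05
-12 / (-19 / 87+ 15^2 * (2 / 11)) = -11484 / 38941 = -0.29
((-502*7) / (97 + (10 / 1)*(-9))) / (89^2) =-502 / 7921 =-0.06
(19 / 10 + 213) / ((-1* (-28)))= 307 / 40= 7.68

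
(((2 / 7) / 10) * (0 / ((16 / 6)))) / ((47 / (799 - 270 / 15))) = 0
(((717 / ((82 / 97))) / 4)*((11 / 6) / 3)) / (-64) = -255013 / 125952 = -2.02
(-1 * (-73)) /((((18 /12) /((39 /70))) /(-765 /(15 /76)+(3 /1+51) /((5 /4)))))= -18186636 /175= -103923.63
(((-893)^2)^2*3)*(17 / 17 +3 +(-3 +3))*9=68679890020908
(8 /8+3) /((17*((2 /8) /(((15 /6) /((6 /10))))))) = 200 /51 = 3.92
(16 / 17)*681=10896 / 17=640.94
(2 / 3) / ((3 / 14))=28 / 9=3.11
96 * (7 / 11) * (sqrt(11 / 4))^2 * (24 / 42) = 96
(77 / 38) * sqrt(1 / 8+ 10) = 693 * sqrt(2) / 152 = 6.45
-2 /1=-2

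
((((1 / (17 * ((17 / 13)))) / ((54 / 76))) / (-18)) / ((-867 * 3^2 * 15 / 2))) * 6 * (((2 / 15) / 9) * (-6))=-3952 / 123295788225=-0.00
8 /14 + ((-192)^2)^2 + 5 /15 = 1358954496.90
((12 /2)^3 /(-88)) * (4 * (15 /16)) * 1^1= -405 /44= -9.20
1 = 1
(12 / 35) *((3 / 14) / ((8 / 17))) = 153 / 980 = 0.16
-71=-71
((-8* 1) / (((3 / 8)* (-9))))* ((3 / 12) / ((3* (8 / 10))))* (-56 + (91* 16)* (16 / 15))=89824 / 243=369.65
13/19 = 0.68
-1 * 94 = -94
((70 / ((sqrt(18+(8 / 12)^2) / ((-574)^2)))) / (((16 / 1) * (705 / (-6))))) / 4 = -1729749 * sqrt(166) / 31208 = -714.12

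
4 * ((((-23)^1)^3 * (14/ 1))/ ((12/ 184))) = -31342192/ 3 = -10447397.33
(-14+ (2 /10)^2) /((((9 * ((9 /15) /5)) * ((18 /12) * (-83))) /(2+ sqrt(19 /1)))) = 1396 /6723+ 698 * sqrt(19) /6723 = 0.66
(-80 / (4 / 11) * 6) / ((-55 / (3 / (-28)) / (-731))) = 13158 / 7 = 1879.71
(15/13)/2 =15/26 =0.58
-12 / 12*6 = -6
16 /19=0.84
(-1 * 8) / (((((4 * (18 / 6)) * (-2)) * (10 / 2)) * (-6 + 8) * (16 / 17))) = 17 / 480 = 0.04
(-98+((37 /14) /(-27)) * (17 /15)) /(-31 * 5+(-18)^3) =556289 /33946290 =0.02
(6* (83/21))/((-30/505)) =-8383/21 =-399.19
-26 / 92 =-13 / 46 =-0.28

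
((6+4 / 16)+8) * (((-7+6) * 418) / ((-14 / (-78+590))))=1524864 / 7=217837.71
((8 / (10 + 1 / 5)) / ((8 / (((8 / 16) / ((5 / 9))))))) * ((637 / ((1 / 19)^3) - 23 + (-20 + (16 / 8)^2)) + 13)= 13107471 / 34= 385513.85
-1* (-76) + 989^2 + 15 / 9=2934596 / 3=978198.67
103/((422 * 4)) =103/1688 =0.06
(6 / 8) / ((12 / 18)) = 9 / 8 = 1.12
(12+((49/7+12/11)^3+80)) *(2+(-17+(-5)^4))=504726810/1331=379208.72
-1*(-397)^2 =-157609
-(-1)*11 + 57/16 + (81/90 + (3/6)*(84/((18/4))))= 5951/240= 24.80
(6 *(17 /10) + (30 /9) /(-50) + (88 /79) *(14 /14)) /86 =6664 /50955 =0.13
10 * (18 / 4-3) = 15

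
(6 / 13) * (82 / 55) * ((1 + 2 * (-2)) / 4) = -369 / 715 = -0.52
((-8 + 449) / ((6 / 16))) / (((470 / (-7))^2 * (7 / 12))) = 24696 / 55225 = 0.45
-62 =-62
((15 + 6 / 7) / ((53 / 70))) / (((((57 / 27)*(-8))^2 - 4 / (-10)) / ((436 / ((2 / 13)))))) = 637012350 / 3065573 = 207.80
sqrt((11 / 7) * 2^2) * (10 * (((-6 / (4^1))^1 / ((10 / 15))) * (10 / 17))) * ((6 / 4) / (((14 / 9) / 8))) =-24300 * sqrt(77) / 833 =-255.98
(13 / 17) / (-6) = -13 / 102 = -0.13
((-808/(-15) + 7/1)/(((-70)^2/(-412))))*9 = -282117/6125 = -46.06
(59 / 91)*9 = 531 / 91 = 5.84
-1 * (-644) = 644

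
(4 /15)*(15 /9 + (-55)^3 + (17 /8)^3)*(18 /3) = -255534701 /960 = -266181.98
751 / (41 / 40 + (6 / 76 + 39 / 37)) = 21118120 / 60683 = 348.01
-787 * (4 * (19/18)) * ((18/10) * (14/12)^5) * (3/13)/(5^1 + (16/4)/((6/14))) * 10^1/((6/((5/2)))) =-1256575355/1448928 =-867.24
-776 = -776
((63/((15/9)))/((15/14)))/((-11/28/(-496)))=44542.60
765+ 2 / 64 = 24481 / 32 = 765.03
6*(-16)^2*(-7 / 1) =-10752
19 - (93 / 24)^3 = -20063 / 512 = -39.19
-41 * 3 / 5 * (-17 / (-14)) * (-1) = 2091 / 70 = 29.87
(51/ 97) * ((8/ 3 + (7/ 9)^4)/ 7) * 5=1691245/ 1484973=1.14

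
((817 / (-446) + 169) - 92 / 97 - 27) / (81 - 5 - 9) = 6022923 / 2898554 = 2.08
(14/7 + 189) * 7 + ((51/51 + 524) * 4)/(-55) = 14287/11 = 1298.82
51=51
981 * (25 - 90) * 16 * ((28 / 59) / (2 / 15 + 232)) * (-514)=110124705600 / 102719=1072096.75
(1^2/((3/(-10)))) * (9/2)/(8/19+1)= -95/9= -10.56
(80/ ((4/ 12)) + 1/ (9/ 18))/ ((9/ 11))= 2662/ 9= 295.78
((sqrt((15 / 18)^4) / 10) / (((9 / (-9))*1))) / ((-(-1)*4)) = -0.02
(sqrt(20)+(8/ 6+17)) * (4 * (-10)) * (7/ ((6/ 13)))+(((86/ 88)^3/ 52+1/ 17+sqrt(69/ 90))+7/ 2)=-7535371801253/ 677723904 - 3640 * sqrt(5)/ 3+sqrt(690)/ 30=-13830.87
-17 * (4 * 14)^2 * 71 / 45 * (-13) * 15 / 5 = 49206976 / 15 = 3280465.07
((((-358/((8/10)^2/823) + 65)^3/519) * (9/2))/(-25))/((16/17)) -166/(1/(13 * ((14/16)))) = 101864960737162907231/2834432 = 35938403439265.05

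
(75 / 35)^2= 225 / 49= 4.59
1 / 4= 0.25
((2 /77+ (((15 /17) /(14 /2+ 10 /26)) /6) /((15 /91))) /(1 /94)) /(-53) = -5201725 /19980576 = -0.26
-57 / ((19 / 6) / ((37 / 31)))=-666 / 31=-21.48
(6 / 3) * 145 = 290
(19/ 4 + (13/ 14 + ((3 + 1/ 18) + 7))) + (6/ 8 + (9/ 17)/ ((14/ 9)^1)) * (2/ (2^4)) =543911/ 34272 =15.87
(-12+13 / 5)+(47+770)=4038 / 5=807.60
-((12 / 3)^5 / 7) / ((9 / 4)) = -4096 / 63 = -65.02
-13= -13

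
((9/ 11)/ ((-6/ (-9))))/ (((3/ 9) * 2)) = 81/ 44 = 1.84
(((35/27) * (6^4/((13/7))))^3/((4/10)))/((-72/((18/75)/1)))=-13553164800/2197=-6168941.65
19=19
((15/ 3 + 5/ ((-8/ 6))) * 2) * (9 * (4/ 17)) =90/ 17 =5.29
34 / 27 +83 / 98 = 5573 / 2646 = 2.11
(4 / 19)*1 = 4 / 19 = 0.21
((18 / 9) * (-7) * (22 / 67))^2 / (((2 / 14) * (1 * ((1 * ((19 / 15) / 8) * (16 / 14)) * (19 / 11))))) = 766975440 / 1620529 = 473.29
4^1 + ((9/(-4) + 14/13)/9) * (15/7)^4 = 156283/124852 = 1.25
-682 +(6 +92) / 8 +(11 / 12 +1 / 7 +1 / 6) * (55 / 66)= -337039 / 504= -668.73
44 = 44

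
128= 128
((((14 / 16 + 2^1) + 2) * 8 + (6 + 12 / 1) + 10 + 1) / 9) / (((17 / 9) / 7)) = 28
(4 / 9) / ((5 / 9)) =4 / 5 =0.80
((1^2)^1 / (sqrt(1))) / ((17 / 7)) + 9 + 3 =211 / 17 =12.41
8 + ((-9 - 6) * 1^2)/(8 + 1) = 19/3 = 6.33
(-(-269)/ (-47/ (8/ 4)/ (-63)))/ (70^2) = 2421/ 16450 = 0.15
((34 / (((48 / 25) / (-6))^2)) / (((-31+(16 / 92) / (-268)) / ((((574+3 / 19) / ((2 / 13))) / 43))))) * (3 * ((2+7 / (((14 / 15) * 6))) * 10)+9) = -164861110236875 / 1665268224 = -98999.73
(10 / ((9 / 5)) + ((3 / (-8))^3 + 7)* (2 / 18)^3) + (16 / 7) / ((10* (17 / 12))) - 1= 1049657663 / 222082560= 4.73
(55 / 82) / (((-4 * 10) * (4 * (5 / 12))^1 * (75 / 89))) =-979 / 82000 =-0.01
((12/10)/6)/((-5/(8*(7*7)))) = -392/25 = -15.68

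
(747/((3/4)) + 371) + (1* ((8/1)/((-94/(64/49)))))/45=141668789/103635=1367.00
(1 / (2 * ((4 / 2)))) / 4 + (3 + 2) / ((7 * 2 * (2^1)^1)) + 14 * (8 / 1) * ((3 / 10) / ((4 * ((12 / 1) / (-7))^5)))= -0.33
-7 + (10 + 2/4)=7/2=3.50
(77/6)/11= 1.17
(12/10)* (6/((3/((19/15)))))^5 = 125.21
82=82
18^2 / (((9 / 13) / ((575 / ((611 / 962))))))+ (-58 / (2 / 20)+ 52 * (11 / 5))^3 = -590500027944 / 5875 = -100510643.05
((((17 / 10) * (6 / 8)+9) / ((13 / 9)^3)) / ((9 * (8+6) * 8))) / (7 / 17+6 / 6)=0.00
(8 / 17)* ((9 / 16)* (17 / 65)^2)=153 / 8450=0.02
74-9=65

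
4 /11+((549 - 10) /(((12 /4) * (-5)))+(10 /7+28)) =-7093 /1155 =-6.14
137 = 137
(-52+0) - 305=-357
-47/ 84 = -0.56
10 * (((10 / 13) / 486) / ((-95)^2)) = 2 / 1140399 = 0.00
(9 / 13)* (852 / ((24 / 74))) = 1818.69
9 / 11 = 0.82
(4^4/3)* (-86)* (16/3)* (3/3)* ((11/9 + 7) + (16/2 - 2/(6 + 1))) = -353665024/567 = -623747.84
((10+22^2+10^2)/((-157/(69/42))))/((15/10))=-4554/1099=-4.14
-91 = -91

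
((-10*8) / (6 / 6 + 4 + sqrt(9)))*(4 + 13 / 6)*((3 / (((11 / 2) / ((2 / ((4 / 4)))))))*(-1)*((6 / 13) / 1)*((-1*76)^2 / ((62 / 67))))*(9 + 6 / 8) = 644341680 / 341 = 1889565.04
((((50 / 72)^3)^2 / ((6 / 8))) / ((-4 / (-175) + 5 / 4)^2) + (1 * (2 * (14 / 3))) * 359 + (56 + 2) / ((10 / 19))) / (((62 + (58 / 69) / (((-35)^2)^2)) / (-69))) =-222554301777205686332676625 / 57780613070557076265984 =-3851.71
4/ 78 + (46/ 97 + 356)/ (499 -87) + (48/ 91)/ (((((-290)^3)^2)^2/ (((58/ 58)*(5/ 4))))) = 44223707794482681587261125000089919/ 48252251761429732224813150000000000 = 0.92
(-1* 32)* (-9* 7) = 2016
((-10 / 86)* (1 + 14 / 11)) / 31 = -0.01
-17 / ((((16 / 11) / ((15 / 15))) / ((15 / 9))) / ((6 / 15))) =-187 / 24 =-7.79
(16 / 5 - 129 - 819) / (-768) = 1181 / 960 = 1.23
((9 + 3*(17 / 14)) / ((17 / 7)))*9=1593 / 34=46.85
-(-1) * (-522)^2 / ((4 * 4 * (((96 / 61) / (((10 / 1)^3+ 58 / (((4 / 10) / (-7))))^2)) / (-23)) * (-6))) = 2389344075 / 256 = 9333375.29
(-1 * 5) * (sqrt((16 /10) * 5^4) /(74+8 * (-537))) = 25 * sqrt(10) /2111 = 0.04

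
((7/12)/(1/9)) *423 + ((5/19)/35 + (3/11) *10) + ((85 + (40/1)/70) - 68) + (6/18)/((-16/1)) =22482067/10032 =2241.04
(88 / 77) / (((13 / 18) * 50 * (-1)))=-72 / 2275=-0.03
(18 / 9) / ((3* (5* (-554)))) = -1 / 4155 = -0.00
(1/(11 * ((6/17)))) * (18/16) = 51/176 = 0.29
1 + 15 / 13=28 / 13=2.15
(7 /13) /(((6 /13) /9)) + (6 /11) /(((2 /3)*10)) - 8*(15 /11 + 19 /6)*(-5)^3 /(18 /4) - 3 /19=1017.16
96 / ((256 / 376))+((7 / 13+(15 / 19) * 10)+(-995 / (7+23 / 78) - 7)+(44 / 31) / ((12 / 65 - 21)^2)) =4378843566191 / 725059791027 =6.04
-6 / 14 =-3 / 7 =-0.43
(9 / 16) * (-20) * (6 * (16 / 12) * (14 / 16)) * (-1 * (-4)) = -315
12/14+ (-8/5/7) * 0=6/7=0.86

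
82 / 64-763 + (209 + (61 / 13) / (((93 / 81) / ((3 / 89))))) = -634221517 / 1147744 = -552.58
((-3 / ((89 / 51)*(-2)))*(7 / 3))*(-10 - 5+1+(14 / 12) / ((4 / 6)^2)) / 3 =-10829 / 1424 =-7.60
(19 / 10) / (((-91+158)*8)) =0.00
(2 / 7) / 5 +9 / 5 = 13 / 7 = 1.86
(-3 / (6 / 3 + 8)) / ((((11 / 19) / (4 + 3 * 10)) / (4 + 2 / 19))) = -3978 / 55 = -72.33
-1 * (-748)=748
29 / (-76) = -29 / 76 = -0.38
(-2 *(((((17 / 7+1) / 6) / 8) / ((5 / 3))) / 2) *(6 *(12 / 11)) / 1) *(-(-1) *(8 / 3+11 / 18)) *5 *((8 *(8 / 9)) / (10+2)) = -1888 / 693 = -2.72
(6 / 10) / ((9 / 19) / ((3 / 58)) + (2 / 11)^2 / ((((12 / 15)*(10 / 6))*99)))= 227601 / 3474005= 0.07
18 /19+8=170 /19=8.95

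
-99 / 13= -7.62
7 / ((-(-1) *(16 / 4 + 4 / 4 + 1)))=7 / 6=1.17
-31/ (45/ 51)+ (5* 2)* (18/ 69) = -11221/ 345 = -32.52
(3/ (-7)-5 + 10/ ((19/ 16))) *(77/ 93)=2.48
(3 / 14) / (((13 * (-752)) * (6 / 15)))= -15 / 273728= -0.00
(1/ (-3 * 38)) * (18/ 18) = -1/ 114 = -0.01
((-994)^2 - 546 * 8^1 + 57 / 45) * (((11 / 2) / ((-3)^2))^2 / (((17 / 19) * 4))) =102644.14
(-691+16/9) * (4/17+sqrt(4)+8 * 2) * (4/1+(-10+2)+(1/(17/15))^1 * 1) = 39183.12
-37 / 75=-0.49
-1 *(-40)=40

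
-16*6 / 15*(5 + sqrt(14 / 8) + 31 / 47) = -8512 / 235 - 16*sqrt(7) / 5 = -44.69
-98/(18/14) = -686/9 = -76.22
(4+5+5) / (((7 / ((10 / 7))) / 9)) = 180 / 7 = 25.71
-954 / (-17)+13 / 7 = 6899 / 119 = 57.97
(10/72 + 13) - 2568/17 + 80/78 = -1089131/7956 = -136.89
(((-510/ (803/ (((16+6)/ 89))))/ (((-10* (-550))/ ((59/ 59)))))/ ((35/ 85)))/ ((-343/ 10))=1734/ 857961335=0.00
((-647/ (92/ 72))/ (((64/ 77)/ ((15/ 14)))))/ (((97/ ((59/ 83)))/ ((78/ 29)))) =-2210789295/ 171840544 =-12.87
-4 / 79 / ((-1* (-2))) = -0.03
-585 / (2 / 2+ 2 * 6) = -45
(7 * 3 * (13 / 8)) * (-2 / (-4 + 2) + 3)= 273 / 2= 136.50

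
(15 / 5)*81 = 243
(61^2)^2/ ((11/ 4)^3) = 886133824/ 1331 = 665765.46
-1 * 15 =-15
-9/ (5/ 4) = -36/ 5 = -7.20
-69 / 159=-23 / 53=-0.43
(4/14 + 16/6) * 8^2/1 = 188.95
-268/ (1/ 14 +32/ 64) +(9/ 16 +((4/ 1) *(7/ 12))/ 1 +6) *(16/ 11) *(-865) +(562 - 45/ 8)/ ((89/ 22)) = -11524.04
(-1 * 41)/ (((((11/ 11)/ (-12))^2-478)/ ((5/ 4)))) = 7380/ 68831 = 0.11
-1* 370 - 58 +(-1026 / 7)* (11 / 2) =-8639 / 7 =-1234.14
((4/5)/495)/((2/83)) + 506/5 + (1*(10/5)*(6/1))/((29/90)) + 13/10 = 20069503/143550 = 139.81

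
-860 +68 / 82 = -859.17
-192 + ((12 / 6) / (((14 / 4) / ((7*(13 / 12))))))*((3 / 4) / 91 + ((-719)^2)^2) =97278517873519 / 84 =1158077593732.37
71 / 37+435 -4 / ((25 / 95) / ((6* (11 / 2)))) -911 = -180501 / 185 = -975.68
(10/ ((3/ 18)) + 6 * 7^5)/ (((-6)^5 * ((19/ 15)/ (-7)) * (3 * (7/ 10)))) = 420425/ 12312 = 34.15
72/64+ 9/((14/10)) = 7.55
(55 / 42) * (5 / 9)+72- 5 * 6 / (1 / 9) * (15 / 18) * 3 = -602.27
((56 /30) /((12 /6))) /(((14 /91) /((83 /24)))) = 7553 /360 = 20.98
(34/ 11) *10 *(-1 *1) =-340/ 11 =-30.91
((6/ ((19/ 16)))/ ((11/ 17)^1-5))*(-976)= 796416/ 703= 1132.88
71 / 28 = 2.54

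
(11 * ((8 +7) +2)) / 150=187 / 150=1.25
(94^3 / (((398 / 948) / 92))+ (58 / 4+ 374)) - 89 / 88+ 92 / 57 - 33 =181680412529141 / 998184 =182010944.40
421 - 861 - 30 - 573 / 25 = -12323 / 25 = -492.92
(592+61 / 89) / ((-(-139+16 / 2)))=52749 / 11659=4.52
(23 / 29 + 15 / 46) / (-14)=-1493 / 18676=-0.08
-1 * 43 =-43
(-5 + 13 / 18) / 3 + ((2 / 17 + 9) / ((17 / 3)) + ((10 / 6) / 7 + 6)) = 701461 / 109242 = 6.42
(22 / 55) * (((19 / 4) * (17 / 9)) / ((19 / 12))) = 2.27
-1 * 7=-7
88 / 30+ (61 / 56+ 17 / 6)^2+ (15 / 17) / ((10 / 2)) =44374429 / 2399040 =18.50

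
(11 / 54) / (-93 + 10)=-0.00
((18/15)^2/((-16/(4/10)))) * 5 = -0.18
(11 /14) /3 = 0.26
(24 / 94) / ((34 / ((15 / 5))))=18 / 799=0.02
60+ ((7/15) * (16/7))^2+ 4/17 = 234752/3825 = 61.37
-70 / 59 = -1.19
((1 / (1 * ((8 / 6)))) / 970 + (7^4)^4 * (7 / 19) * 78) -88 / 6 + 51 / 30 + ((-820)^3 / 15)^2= 1530084561472877535709 / 663480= 2306150240358228.64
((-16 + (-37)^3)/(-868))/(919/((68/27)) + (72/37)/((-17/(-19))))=31870801/200411001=0.16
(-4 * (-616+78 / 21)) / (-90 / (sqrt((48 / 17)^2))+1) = -137152 / 1729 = -79.32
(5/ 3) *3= 5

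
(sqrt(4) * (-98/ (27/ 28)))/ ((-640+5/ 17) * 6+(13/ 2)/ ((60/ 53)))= 3731840/ 70364583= 0.05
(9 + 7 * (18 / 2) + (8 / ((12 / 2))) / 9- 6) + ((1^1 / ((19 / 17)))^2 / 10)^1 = 6455263 / 97470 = 66.23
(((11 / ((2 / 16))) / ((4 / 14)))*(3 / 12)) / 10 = 77 / 10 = 7.70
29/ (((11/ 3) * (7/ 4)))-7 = -191/ 77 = -2.48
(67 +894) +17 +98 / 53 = 51932 / 53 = 979.85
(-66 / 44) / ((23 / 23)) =-3 / 2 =-1.50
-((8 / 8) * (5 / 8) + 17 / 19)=-231 / 152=-1.52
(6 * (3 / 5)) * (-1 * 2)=-36 / 5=-7.20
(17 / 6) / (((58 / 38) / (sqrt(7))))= 323 * sqrt(7) / 174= 4.91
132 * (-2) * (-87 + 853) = -202224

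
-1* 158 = -158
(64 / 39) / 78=0.02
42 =42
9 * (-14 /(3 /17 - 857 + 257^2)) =-2142 /1108267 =-0.00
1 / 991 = 0.00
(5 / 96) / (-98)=-0.00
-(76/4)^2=-361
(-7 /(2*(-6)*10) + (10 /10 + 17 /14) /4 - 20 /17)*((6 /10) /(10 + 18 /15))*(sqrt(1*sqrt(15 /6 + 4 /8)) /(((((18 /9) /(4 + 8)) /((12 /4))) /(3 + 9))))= -108837*3^(1 /4) /16660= -8.60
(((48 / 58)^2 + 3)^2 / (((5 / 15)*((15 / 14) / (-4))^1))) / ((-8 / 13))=873945891 / 3536405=247.13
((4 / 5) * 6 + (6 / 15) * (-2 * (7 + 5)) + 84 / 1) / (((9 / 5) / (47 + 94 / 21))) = 47564 / 21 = 2264.95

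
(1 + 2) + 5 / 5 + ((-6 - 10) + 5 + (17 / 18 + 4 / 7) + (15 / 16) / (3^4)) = -16549 / 3024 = -5.47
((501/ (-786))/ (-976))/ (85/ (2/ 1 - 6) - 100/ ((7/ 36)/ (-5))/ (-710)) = -82999/ 3160919960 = -0.00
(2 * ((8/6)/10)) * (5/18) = 0.07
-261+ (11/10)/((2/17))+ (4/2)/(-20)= -1007/4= -251.75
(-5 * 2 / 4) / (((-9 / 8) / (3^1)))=20 / 3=6.67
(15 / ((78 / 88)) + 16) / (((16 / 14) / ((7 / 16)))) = 5243 / 416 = 12.60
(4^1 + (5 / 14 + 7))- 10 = 19 / 14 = 1.36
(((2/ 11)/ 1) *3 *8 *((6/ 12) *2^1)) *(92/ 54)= 736/ 99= 7.43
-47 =-47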